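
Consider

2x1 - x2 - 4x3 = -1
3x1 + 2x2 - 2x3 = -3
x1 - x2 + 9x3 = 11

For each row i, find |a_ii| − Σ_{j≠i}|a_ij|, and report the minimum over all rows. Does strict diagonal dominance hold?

row 1: |2| − (1+4) = -3
row 2: |2| − (3+2) = -3
row 3: |9| − (1+1) = 7
minimum over rows = -3 → not strictly diagonally dominant

-3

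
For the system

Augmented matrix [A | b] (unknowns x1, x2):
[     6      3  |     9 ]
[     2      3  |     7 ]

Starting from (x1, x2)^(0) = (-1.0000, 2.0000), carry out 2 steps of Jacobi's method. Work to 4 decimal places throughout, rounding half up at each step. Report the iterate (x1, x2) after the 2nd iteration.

(0.0000, 2.0000)

Iteration 1:
  x1 = (9 - (3)·2.0000) / (6) = 0.5000
  x2 = (7 - (2)·-1.0000) / (3) = 3.0000
Iteration 2:
  x1 = (9 - (3)·3.0000) / (6) = 0.0000
  x2 = (7 - (2)·0.5000) / (3) = 2.0000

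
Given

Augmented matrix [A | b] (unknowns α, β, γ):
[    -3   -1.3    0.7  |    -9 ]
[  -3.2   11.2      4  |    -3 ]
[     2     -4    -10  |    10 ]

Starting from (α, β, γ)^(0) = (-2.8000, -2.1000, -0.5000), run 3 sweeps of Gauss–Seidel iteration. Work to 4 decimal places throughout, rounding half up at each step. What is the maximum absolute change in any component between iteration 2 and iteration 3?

Iteration 1:
  α = (-9 - (-1.3)·-2.1000 - (0.7)·-0.5000) / (-3) = 3.7933
  β = (-3 - (-3.2)·3.7933 - (4)·-0.5000) / (11.2) = 0.9945
  γ = (10 - (2)·3.7933 - (-4)·0.9945) / (-10) = -0.6391
Iteration 2:
  α = (-9 - (-1.3)·0.9945 - (0.7)·-0.6391) / (-3) = 2.4199
  β = (-3 - (-3.2)·2.4199 - (4)·-0.6391) / (11.2) = 0.6518
  γ = (10 - (2)·2.4199 - (-4)·0.6518) / (-10) = -0.7767
Iteration 3:
  α = (-9 - (-1.3)·0.6518 - (0.7)·-0.7767) / (-3) = 2.5363
  β = (-3 - (-3.2)·2.5363 - (4)·-0.7767) / (11.2) = 0.7342
  γ = (10 - (2)·2.5363 - (-4)·0.7342) / (-10) = -0.7864
Change: (0.1164, 0.0824, -0.0097) → max |·| = 0.1164

0.1164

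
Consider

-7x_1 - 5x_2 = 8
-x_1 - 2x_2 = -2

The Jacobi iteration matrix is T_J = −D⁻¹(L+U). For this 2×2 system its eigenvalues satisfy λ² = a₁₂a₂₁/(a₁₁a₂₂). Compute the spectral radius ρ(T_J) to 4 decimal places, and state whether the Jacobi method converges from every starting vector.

0.5976

a₁₂a₂₁/(a₁₁a₂₂) = (-5)·(-1) / ((-7)·(-2)) = 0.357143
ρ = √|0.357143| = √0.357143 = 0.5976
ρ < 1, so Jacobi converges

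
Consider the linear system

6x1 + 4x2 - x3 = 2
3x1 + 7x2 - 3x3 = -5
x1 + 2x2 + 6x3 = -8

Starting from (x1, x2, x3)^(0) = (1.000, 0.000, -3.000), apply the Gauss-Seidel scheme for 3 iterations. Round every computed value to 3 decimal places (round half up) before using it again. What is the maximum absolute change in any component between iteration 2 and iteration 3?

Iteration 1:
  x1 = (2 - (4)·0.000 - (-1)·-3.000) / (6) = -0.167
  x2 = (-5 - (3)·-0.167 - (-3)·-3.000) / (7) = -1.928
  x3 = (-8 - (1)·-0.167 - (2)·-1.928) / (6) = -0.663
Iteration 2:
  x1 = (2 - (4)·-1.928 - (-1)·-0.663) / (6) = 1.508
  x2 = (-5 - (3)·1.508 - (-3)·-0.663) / (7) = -1.645
  x3 = (-8 - (1)·1.508 - (2)·-1.645) / (6) = -1.036
Iteration 3:
  x1 = (2 - (4)·-1.645 - (-1)·-1.036) / (6) = 1.257
  x2 = (-5 - (3)·1.257 - (-3)·-1.036) / (7) = -1.697
  x3 = (-8 - (1)·1.257 - (2)·-1.697) / (6) = -0.977
Change: (-0.251, -0.052, 0.059) → max |·| = 0.251

0.251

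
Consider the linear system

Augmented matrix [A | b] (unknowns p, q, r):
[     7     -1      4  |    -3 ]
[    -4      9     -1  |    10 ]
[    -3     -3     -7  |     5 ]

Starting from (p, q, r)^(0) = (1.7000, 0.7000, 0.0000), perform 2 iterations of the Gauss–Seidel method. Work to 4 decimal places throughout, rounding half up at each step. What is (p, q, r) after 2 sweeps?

Iteration 1:
  p = (-3 - (-1)·0.7000 - (4)·0.0000) / (7) = -0.3286
  q = (10 - (-4)·-0.3286 - (-1)·0.0000) / (9) = 0.9651
  r = (5 - (-3)·-0.3286 - (-3)·0.9651) / (-7) = -0.9871
Iteration 2:
  p = (-3 - (-1)·0.9651 - (4)·-0.9871) / (7) = 0.2734
  q = (10 - (-4)·0.2734 - (-1)·-0.9871) / (9) = 1.1229
  r = (5 - (-3)·0.2734 - (-3)·1.1229) / (-7) = -1.3127

(0.2734, 1.1229, -1.3127)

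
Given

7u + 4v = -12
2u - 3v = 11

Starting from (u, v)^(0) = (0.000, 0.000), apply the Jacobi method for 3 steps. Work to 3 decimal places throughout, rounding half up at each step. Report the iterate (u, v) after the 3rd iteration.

(1.034, -3.413)

Iteration 1:
  u = (-12 - (4)·0.000) / (7) = -1.714
  v = (11 - (2)·0.000) / (-3) = -3.667
Iteration 2:
  u = (-12 - (4)·-3.667) / (7) = 0.381
  v = (11 - (2)·-1.714) / (-3) = -4.809
Iteration 3:
  u = (-12 - (4)·-4.809) / (7) = 1.034
  v = (11 - (2)·0.381) / (-3) = -3.413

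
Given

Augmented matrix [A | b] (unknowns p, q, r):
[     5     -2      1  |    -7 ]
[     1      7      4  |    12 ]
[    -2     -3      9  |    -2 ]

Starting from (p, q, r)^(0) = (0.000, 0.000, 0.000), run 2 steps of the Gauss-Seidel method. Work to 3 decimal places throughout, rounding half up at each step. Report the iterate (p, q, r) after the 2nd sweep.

(-0.655, 1.748, 0.215)

Iteration 1:
  p = (-7 - (-2)·0.000 - (1)·0.000) / (5) = -1.400
  q = (12 - (1)·-1.400 - (4)·0.000) / (7) = 1.914
  r = (-2 - (-2)·-1.400 - (-3)·1.914) / (9) = 0.105
Iteration 2:
  p = (-7 - (-2)·1.914 - (1)·0.105) / (5) = -0.655
  q = (12 - (1)·-0.655 - (4)·0.105) / (7) = 1.748
  r = (-2 - (-2)·-0.655 - (-3)·1.748) / (9) = 0.215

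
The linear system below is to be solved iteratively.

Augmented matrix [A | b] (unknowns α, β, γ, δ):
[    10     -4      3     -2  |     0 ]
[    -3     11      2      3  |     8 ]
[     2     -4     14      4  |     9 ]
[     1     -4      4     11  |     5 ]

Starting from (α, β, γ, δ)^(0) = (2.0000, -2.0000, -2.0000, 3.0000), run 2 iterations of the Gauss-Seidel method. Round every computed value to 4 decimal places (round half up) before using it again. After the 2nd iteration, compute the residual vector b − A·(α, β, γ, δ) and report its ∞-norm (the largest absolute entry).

1.4826

Iteration 1:
  α = (0 - (-4)·-2.0000 - (3)·-2.0000 - (-2)·3.0000) / (10) = 0.4000
  β = (8 - (-3)·0.4000 - (2)·-2.0000 - (3)·3.0000) / (11) = 0.3818
  γ = (9 - (2)·0.4000 - (-4)·0.3818 - (4)·3.0000) / (14) = -0.1623
  δ = (5 - (1)·0.4000 - (-4)·0.3818 - (4)·-0.1623) / (11) = 0.6160
Iteration 2:
  α = (0 - (-4)·0.3818 - (3)·-0.1623 - (-2)·0.6160) / (10) = 0.3246
  β = (8 - (-3)·0.3246 - (2)·-0.1623 - (3)·0.6160) / (11) = 0.6773
  γ = (9 - (2)·0.3246 - (-4)·0.6773 - (4)·0.6160) / (14) = 0.6140
  δ = (5 - (1)·0.3246 - (-4)·0.6773 - (4)·0.6140) / (11) = 0.4481
Residual b − A·x = (-1.4826, -1.0488, 0.6716, -0.0005); ∞-norm = 1.4826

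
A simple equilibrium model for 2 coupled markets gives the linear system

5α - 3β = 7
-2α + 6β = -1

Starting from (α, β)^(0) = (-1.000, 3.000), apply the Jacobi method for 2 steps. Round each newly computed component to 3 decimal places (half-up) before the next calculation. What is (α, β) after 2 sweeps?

Iteration 1:
  α = (7 - (-3)·3.000) / (5) = 3.200
  β = (-1 - (-2)·-1.000) / (6) = -0.500
Iteration 2:
  α = (7 - (-3)·-0.500) / (5) = 1.100
  β = (-1 - (-2)·3.200) / (6) = 0.900

(1.100, 0.900)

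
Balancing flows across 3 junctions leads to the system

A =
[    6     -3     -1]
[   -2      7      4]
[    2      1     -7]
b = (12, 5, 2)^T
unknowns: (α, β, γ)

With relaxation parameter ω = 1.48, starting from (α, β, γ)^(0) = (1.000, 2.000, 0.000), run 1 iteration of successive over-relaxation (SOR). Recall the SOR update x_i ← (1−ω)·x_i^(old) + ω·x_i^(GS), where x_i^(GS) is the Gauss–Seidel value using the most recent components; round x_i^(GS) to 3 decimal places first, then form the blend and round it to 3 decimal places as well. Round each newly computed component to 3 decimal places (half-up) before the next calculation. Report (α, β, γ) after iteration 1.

(3.960, 1.772, 1.627)

Iteration 1:
  α: GS value = (12 - (-3)·2.000 - (-1)·0.000) / (6) = 3.000;  α ← (1−ω)·1.000 + ω·3.000 = 3.960
  β: GS value = (5 - (-2)·3.960 - (4)·0.000) / (7) = 1.846;  β ← (1−ω)·2.000 + ω·1.846 = 1.772
  γ: GS value = (2 - (2)·3.960 - (1)·1.772) / (-7) = 1.099;  γ ← (1−ω)·0.000 + ω·1.099 = 1.627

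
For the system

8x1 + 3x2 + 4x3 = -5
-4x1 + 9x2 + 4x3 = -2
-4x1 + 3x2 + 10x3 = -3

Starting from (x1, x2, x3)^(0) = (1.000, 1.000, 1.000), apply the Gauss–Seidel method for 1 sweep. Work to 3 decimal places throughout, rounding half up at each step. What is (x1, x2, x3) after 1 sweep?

Iteration 1:
  x1 = (-5 - (3)·1.000 - (4)·1.000) / (8) = -1.500
  x2 = (-2 - (-4)·-1.500 - (4)·1.000) / (9) = -1.333
  x3 = (-3 - (-4)·-1.500 - (3)·-1.333) / (10) = -0.500

(-1.500, -1.333, -0.500)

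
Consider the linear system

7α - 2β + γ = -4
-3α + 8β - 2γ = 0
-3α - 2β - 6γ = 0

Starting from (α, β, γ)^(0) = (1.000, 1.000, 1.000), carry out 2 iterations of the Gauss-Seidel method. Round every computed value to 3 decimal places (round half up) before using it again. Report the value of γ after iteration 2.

0.342

Iteration 1:
  α = (-4 - (-2)·1.000 - (1)·1.000) / (7) = -0.429
  β = (0 - (-3)·-0.429 - (-2)·1.000) / (8) = 0.089
  γ = (0 - (-3)·-0.429 - (-2)·0.089) / (-6) = 0.185
Iteration 2:
  α = (-4 - (-2)·0.089 - (1)·0.185) / (7) = -0.572
  β = (0 - (-3)·-0.572 - (-2)·0.185) / (8) = -0.168
  γ = (0 - (-3)·-0.572 - (-2)·-0.168) / (-6) = 0.342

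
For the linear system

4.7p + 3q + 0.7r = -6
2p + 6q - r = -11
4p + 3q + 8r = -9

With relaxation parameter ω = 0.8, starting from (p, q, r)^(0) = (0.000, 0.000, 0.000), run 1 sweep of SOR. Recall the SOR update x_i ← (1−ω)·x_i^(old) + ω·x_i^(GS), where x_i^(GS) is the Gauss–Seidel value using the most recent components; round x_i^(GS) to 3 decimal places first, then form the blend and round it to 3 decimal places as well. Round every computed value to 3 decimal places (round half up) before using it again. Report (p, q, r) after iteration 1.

Iteration 1:
  p: GS value = (-6 - (3)·0.000 - (0.7)·0.000) / (4.7) = -1.277;  p ← (1−ω)·0.000 + ω·-1.277 = -1.022
  q: GS value = (-11 - (2)·-1.022 - (-1)·0.000) / (6) = -1.493;  q ← (1−ω)·0.000 + ω·-1.493 = -1.194
  r: GS value = (-9 - (4)·-1.022 - (3)·-1.194) / (8) = -0.166;  r ← (1−ω)·0.000 + ω·-0.166 = -0.133

(-1.022, -1.194, -0.133)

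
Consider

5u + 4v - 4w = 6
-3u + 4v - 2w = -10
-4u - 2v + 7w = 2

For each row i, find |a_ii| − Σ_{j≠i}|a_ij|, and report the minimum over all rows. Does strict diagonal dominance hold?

row 1: |5| − (4+4) = -3
row 2: |4| − (3+2) = -1
row 3: |7| − (4+2) = 1
minimum over rows = -3 → not strictly diagonally dominant

-3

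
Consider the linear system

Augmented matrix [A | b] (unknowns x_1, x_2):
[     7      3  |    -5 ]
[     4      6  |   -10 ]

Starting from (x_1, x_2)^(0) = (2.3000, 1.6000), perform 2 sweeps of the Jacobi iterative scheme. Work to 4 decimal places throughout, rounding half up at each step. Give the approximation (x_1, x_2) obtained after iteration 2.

(0.6571, -0.7333)

Iteration 1:
  x_1 = (-5 - (3)·1.6000) / (7) = -1.4000
  x_2 = (-10 - (4)·2.3000) / (6) = -3.2000
Iteration 2:
  x_1 = (-5 - (3)·-3.2000) / (7) = 0.6571
  x_2 = (-10 - (4)·-1.4000) / (6) = -0.7333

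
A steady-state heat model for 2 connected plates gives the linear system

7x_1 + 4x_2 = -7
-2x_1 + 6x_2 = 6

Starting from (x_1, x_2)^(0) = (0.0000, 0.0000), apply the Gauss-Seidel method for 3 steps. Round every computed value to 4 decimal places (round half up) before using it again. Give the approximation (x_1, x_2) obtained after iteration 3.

(-1.3084, 0.5639)

Iteration 1:
  x_1 = (-7 - (4)·0.0000) / (7) = -1.0000
  x_2 = (6 - (-2)·-1.0000) / (6) = 0.6667
Iteration 2:
  x_1 = (-7 - (4)·0.6667) / (7) = -1.3810
  x_2 = (6 - (-2)·-1.3810) / (6) = 0.5397
Iteration 3:
  x_1 = (-7 - (4)·0.5397) / (7) = -1.3084
  x_2 = (6 - (-2)·-1.3084) / (6) = 0.5639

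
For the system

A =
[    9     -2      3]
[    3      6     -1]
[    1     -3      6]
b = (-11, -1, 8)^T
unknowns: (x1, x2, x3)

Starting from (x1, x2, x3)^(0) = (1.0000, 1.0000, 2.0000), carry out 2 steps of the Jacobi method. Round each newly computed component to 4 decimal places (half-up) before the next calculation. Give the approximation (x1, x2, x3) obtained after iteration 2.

(-1.8519, 0.9445, 1.4445)

Iteration 1:
  x1 = (-11 - (-2)·1.0000 - (3)·2.0000) / (9) = -1.6667
  x2 = (-1 - (3)·1.0000 - (-1)·2.0000) / (6) = -0.3333
  x3 = (8 - (1)·1.0000 - (-3)·1.0000) / (6) = 1.6667
Iteration 2:
  x1 = (-11 - (-2)·-0.3333 - (3)·1.6667) / (9) = -1.8519
  x2 = (-1 - (3)·-1.6667 - (-1)·1.6667) / (6) = 0.9445
  x3 = (8 - (1)·-1.6667 - (-3)·-0.3333) / (6) = 1.4445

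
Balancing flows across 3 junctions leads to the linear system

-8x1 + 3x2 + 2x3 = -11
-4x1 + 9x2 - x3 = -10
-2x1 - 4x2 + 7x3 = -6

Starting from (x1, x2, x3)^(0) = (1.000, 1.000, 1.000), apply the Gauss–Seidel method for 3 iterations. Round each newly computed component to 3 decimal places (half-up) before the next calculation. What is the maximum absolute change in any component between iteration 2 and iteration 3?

Iteration 1:
  x1 = (-11 - (3)·1.000 - (2)·1.000) / (-8) = 2.000
  x2 = (-10 - (-4)·2.000 - (-1)·1.000) / (9) = -0.111
  x3 = (-6 - (-2)·2.000 - (-4)·-0.111) / (7) = -0.349
Iteration 2:
  x1 = (-11 - (3)·-0.111 - (2)·-0.349) / (-8) = 1.246
  x2 = (-10 - (-4)·1.246 - (-1)·-0.349) / (9) = -0.596
  x3 = (-6 - (-2)·1.246 - (-4)·-0.596) / (7) = -0.842
Iteration 3:
  x1 = (-11 - (3)·-0.596 - (2)·-0.842) / (-8) = 0.941
  x2 = (-10 - (-4)·0.941 - (-1)·-0.842) / (9) = -0.786
  x3 = (-6 - (-2)·0.941 - (-4)·-0.786) / (7) = -1.037
Change: (-0.305, -0.190, -0.195) → max |·| = 0.305

0.305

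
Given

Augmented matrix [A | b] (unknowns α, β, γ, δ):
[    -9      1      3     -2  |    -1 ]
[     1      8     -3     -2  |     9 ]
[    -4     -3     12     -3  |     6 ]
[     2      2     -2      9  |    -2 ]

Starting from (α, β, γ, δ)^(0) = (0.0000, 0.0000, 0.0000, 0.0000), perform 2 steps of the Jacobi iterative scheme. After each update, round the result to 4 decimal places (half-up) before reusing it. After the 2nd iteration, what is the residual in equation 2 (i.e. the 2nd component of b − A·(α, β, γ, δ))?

Iteration 1:
  α = (-1 - (1)·0.0000 - (3)·0.0000 - (-2)·0.0000) / (-9) = 0.1111
  β = (9 - (1)·0.0000 - (-3)·0.0000 - (-2)·0.0000) / (8) = 1.1250
  γ = (6 - (-4)·0.0000 - (-3)·0.0000 - (-3)·0.0000) / (12) = 0.5000
  δ = (-2 - (2)·0.0000 - (2)·0.0000 - (-2)·0.0000) / (9) = -0.2222
Iteration 2:
  α = (-1 - (1)·1.1250 - (3)·0.5000 - (-2)·-0.2222) / (-9) = 0.4522
  β = (9 - (1)·0.1111 - (-3)·0.5000 - (-2)·-0.2222) / (8) = 1.2431
  γ = (6 - (-4)·0.1111 - (-3)·1.1250 - (-3)·-0.2222) / (12) = 0.7627
  δ = (-2 - (2)·0.1111 - (2)·1.1250 - (-2)·0.5000) / (9) = -0.3858
Residual b − A·x = (-1.2330, 0.1195, 1.2283, -0.3930)

0.1195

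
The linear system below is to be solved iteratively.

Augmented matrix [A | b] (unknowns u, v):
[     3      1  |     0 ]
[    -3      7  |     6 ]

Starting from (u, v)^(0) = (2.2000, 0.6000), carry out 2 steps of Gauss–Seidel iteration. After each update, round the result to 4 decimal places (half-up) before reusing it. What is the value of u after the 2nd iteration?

-0.2571

Iteration 1:
  u = (0 - (1)·0.6000) / (3) = -0.2000
  v = (6 - (-3)·-0.2000) / (7) = 0.7714
Iteration 2:
  u = (0 - (1)·0.7714) / (3) = -0.2571
  v = (6 - (-3)·-0.2571) / (7) = 0.7470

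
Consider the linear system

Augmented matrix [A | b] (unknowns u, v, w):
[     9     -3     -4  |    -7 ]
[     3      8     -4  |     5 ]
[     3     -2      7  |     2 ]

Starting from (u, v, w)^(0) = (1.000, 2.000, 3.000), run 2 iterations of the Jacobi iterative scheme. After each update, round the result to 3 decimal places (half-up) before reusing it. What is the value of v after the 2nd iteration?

Iteration 1:
  u = (-7 - (-3)·2.000 - (-4)·3.000) / (9) = 1.222
  v = (5 - (3)·1.000 - (-4)·3.000) / (8) = 1.750
  w = (2 - (3)·1.000 - (-2)·2.000) / (7) = 0.429
Iteration 2:
  u = (-7 - (-3)·1.750 - (-4)·0.429) / (9) = -0.004
  v = (5 - (3)·1.222 - (-4)·0.429) / (8) = 0.381
  w = (2 - (3)·1.222 - (-2)·1.750) / (7) = 0.262

0.381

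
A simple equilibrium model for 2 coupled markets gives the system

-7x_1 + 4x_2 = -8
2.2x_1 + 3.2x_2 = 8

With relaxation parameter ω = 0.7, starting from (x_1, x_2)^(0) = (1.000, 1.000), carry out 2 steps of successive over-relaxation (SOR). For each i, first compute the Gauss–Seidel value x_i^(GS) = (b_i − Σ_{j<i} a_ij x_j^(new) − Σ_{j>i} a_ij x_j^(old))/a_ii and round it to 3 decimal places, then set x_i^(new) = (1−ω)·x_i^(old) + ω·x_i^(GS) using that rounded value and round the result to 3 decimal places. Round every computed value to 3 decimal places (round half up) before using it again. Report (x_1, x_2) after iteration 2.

Iteration 1:
  x_1: GS value = (-8 - (4)·1.000) / (-7) = 1.714;  x_1 ← (1−ω)·1.000 + ω·1.714 = 1.500
  x_2: GS value = (8 - (2.2)·1.500) / (3.2) = 1.469;  x_2 ← (1−ω)·1.000 + ω·1.469 = 1.328
Iteration 2:
  x_1: GS value = (-8 - (4)·1.328) / (-7) = 1.902;  x_1 ← (1−ω)·1.500 + ω·1.902 = 1.781
  x_2: GS value = (8 - (2.2)·1.781) / (3.2) = 1.276;  x_2 ← (1−ω)·1.328 + ω·1.276 = 1.292

(1.781, 1.292)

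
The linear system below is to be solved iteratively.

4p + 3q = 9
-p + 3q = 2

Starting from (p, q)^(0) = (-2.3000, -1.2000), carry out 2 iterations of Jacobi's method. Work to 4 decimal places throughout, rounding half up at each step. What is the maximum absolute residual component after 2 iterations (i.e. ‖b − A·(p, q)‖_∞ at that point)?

Iteration 1:
  p = (9 - (3)·-1.2000) / (4) = 3.1500
  q = (2 - (-1)·-2.3000) / (3) = -0.1000
Iteration 2:
  p = (9 - (3)·-0.1000) / (4) = 2.3250
  q = (2 - (-1)·3.1500) / (3) = 1.7167
Residual b − A·x = (-5.4501, -0.8251); ∞-norm = 5.4501

5.4501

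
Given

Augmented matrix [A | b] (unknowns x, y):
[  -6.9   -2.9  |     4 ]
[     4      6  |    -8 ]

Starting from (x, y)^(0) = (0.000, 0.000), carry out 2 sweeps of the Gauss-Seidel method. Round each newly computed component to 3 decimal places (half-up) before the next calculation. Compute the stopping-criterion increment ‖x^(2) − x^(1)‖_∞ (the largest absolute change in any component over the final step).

0.398

Iteration 1:
  x = (4 - (-2.9)·0.000) / (-6.9) = -0.580
  y = (-8 - (4)·-0.580) / (6) = -0.947
Iteration 2:
  x = (4 - (-2.9)·-0.947) / (-6.9) = -0.182
  y = (-8 - (4)·-0.182) / (6) = -1.212
Change: (0.398, -0.265) → max |·| = 0.398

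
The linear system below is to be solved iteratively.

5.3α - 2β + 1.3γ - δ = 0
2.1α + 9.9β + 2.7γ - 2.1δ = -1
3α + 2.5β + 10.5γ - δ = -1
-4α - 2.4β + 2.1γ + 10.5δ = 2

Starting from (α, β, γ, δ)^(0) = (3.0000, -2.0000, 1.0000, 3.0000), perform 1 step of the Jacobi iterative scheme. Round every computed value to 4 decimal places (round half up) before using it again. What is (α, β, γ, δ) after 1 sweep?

(-0.4340, -0.3737, -0.1905, 0.6762)

Iteration 1:
  α = (0 - (-2)·-2.0000 - (1.3)·1.0000 - (-1)·3.0000) / (5.3) = -0.4340
  β = (-1 - (2.1)·3.0000 - (2.7)·1.0000 - (-2.1)·3.0000) / (9.9) = -0.3737
  γ = (-1 - (3)·3.0000 - (2.5)·-2.0000 - (-1)·3.0000) / (10.5) = -0.1905
  δ = (2 - (-4)·3.0000 - (-2.4)·-2.0000 - (2.1)·1.0000) / (10.5) = 0.6762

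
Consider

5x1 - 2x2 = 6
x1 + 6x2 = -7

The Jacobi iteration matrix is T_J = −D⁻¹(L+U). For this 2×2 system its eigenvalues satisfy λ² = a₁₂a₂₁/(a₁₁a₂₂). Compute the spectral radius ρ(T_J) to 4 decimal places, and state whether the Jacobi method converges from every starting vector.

a₁₂a₂₁/(a₁₁a₂₂) = (-2)·(1) / ((5)·(6)) = -0.066667
ρ = √|-0.066667| = √0.066667 = 0.2582
ρ < 1, so Jacobi converges

0.2582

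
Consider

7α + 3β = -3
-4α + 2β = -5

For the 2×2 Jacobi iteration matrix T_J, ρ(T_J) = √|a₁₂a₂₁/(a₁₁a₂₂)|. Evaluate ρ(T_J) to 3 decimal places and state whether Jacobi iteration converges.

0.926

a₁₂a₂₁/(a₁₁a₂₂) = (3)·(-4) / ((7)·(2)) = -0.857143
ρ = √|-0.857143| = √0.857143 = 0.926
ρ < 1, so Jacobi converges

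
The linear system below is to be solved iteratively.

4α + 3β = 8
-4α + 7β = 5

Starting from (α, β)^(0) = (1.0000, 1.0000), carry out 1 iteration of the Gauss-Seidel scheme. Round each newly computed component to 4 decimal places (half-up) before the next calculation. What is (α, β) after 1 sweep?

(1.2500, 1.4286)

Iteration 1:
  α = (8 - (3)·1.0000) / (4) = 1.2500
  β = (5 - (-4)·1.2500) / (7) = 1.4286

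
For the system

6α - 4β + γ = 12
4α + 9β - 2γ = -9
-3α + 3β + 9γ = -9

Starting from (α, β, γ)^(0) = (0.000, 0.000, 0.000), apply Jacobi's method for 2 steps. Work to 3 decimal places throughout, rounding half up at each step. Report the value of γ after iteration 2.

Iteration 1:
  α = (12 - (-4)·0.000 - (1)·0.000) / (6) = 2.000
  β = (-9 - (4)·0.000 - (-2)·0.000) / (9) = -1.000
  γ = (-9 - (-3)·0.000 - (3)·0.000) / (9) = -1.000
Iteration 2:
  α = (12 - (-4)·-1.000 - (1)·-1.000) / (6) = 1.500
  β = (-9 - (4)·2.000 - (-2)·-1.000) / (9) = -2.111
  γ = (-9 - (-3)·2.000 - (3)·-1.000) / (9) = 0.000

0.000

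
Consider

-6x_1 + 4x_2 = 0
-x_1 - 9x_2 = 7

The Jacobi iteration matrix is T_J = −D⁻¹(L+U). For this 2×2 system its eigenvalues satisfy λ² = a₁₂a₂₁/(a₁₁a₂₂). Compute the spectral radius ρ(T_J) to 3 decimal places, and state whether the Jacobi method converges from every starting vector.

a₁₂a₂₁/(a₁₁a₂₂) = (4)·(-1) / ((-6)·(-9)) = -0.074074
ρ = √|-0.074074| = √0.074074 = 0.272
ρ < 1, so Jacobi converges

0.272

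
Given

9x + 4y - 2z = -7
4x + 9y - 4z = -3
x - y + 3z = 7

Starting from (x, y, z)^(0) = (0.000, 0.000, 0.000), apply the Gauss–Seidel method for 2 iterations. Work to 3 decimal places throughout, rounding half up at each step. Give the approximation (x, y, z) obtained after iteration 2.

(-0.206, 0.912, 2.706)

Iteration 1:
  x = (-7 - (4)·0.000 - (-2)·0.000) / (9) = -0.778
  y = (-3 - (4)·-0.778 - (-4)·0.000) / (9) = 0.012
  z = (7 - (1)·-0.778 - (-1)·0.012) / (3) = 2.597
Iteration 2:
  x = (-7 - (4)·0.012 - (-2)·2.597) / (9) = -0.206
  y = (-3 - (4)·-0.206 - (-4)·2.597) / (9) = 0.912
  z = (7 - (1)·-0.206 - (-1)·0.912) / (3) = 2.706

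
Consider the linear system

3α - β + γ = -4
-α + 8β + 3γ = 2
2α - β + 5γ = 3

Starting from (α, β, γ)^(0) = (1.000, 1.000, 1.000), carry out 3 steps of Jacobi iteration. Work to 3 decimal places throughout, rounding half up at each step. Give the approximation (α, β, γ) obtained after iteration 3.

Iteration 1:
  α = (-4 - (-1)·1.000 - (1)·1.000) / (3) = -1.333
  β = (2 - (-1)·1.000 - (3)·1.000) / (8) = 0.000
  γ = (3 - (2)·1.000 - (-1)·1.000) / (5) = 0.400
Iteration 2:
  α = (-4 - (-1)·0.000 - (1)·0.400) / (3) = -1.467
  β = (2 - (-1)·-1.333 - (3)·0.400) / (8) = -0.067
  γ = (3 - (2)·-1.333 - (-1)·0.000) / (5) = 1.133
Iteration 3:
  α = (-4 - (-1)·-0.067 - (1)·1.133) / (3) = -1.733
  β = (2 - (-1)·-1.467 - (3)·1.133) / (8) = -0.358
  γ = (3 - (2)·-1.467 - (-1)·-0.067) / (5) = 1.173

(-1.733, -0.358, 1.173)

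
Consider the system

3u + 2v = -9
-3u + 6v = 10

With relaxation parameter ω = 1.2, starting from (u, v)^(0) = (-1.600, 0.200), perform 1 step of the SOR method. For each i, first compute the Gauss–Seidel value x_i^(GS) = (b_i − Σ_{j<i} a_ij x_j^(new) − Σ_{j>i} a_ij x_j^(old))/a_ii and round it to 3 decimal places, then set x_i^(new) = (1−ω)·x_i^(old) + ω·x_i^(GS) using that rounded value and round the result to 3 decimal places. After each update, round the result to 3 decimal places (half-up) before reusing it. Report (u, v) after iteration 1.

Iteration 1:
  u: GS value = (-9 - (2)·0.200) / (3) = -3.133;  u ← (1−ω)·-1.600 + ω·-3.133 = -3.440
  v: GS value = (10 - (-3)·-3.440) / (6) = -0.053;  v ← (1−ω)·0.200 + ω·-0.053 = -0.104

(-3.440, -0.104)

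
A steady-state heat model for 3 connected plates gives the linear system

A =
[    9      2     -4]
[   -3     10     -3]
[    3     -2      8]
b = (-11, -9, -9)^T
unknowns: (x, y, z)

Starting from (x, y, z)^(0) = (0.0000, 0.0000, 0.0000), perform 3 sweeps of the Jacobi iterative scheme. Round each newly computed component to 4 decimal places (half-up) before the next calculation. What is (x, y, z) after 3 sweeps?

(-1.2620, -1.6242, -0.9552)

Iteration 1:
  x = (-11 - (2)·0.0000 - (-4)·0.0000) / (9) = -1.2222
  y = (-9 - (-3)·0.0000 - (-3)·0.0000) / (10) = -0.9000
  z = (-9 - (3)·0.0000 - (-2)·0.0000) / (8) = -1.1250
Iteration 2:
  x = (-11 - (2)·-0.9000 - (-4)·-1.1250) / (9) = -1.5222
  y = (-9 - (-3)·-1.2222 - (-3)·-1.1250) / (10) = -1.6042
  z = (-9 - (3)·-1.2222 - (-2)·-0.9000) / (8) = -0.8917
Iteration 3:
  x = (-11 - (2)·-1.6042 - (-4)·-0.8917) / (9) = -1.2620
  y = (-9 - (-3)·-1.5222 - (-3)·-0.8917) / (10) = -1.6242
  z = (-9 - (3)·-1.5222 - (-2)·-1.6042) / (8) = -0.9552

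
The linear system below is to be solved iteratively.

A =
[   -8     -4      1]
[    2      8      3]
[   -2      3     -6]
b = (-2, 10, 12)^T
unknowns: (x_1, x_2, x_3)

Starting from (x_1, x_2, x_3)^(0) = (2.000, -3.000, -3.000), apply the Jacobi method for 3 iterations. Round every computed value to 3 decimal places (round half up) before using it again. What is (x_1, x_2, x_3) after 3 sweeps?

Iteration 1:
  x_1 = (-2 - (-4)·-3.000 - (1)·-3.000) / (-8) = 1.375
  x_2 = (10 - (2)·2.000 - (3)·-3.000) / (8) = 1.875
  x_3 = (12 - (-2)·2.000 - (3)·-3.000) / (-6) = -4.167
Iteration 2:
  x_1 = (-2 - (-4)·1.875 - (1)·-4.167) / (-8) = -1.208
  x_2 = (10 - (2)·1.375 - (3)·-4.167) / (8) = 2.469
  x_3 = (12 - (-2)·1.375 - (3)·1.875) / (-6) = -1.521
Iteration 3:
  x_1 = (-2 - (-4)·2.469 - (1)·-1.521) / (-8) = -1.175
  x_2 = (10 - (2)·-1.208 - (3)·-1.521) / (8) = 2.122
  x_3 = (12 - (-2)·-1.208 - (3)·2.469) / (-6) = -0.363

(-1.175, 2.122, -0.363)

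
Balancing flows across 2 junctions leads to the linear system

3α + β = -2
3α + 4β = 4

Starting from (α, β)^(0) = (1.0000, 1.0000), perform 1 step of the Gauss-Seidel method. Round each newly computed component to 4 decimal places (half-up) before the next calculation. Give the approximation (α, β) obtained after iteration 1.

(-1.0000, 1.7500)

Iteration 1:
  α = (-2 - (1)·1.0000) / (3) = -1.0000
  β = (4 - (3)·-1.0000) / (4) = 1.7500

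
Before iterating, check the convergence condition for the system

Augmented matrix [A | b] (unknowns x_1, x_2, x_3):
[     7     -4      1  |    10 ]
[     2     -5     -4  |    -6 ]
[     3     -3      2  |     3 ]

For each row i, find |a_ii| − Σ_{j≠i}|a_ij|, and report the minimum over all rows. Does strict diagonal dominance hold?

row 1: |7| − (4+1) = 2
row 2: |-5| − (2+4) = -1
row 3: |2| − (3+3) = -4
minimum over rows = -4 → not strictly diagonally dominant

-4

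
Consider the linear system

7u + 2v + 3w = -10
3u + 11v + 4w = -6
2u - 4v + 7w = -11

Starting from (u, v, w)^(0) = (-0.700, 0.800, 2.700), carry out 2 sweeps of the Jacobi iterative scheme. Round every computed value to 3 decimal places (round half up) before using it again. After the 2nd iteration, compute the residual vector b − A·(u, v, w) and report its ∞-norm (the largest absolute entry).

Iteration 1:
  u = (-10 - (2)·0.800 - (3)·2.700) / (7) = -2.814
  v = (-6 - (3)·-0.700 - (4)·2.700) / (11) = -1.336
  w = (-11 - (2)·-0.700 - (-4)·0.800) / (7) = -0.914
Iteration 2:
  u = (-10 - (2)·-1.336 - (3)·-0.914) / (7) = -0.655
  v = (-6 - (3)·-2.814 - (4)·-0.914) / (11) = 0.554
  w = (-11 - (2)·-2.814 - (-4)·-1.336) / (7) = -1.531
Residual b − A·x = (-1.930, -4.005, 3.243); ∞-norm = 4.005

4.005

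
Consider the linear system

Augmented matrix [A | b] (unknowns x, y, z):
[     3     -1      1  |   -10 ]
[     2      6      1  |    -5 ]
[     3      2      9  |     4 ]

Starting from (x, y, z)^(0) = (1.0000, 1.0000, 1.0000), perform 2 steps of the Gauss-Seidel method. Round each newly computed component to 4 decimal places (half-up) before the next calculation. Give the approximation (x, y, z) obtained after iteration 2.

Iteration 1:
  x = (-10 - (-1)·1.0000 - (1)·1.0000) / (3) = -3.3333
  y = (-5 - (2)·-3.3333 - (1)·1.0000) / (6) = 0.1111
  z = (4 - (3)·-3.3333 - (2)·0.1111) / (9) = 1.5309
Iteration 2:
  x = (-10 - (-1)·0.1111 - (1)·1.5309) / (3) = -3.8066
  y = (-5 - (2)·-3.8066 - (1)·1.5309) / (6) = 0.1804
  z = (4 - (3)·-3.8066 - (2)·0.1804) / (9) = 1.6732

(-3.8066, 0.1804, 1.6732)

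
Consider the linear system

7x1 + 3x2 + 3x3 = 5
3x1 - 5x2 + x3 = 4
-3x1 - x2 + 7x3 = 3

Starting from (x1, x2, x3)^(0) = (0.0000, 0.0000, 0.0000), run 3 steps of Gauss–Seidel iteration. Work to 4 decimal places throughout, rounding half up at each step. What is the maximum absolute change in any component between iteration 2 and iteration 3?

Iteration 1:
  x1 = (5 - (3)·0.0000 - (3)·0.0000) / (7) = 0.7143
  x2 = (4 - (3)·0.7143 - (1)·0.0000) / (-5) = -0.3714
  x3 = (3 - (-3)·0.7143 - (-1)·-0.3714) / (7) = 0.6816
Iteration 2:
  x1 = (5 - (3)·-0.3714 - (3)·0.6816) / (7) = 0.5813
  x2 = (4 - (3)·0.5813 - (1)·0.6816) / (-5) = -0.3149
  x3 = (3 - (-3)·0.5813 - (-1)·-0.3149) / (7) = 0.6327
Iteration 3:
  x1 = (5 - (3)·-0.3149 - (3)·0.6327) / (7) = 0.5781
  x2 = (4 - (3)·0.5781 - (1)·0.6327) / (-5) = -0.3266
  x3 = (3 - (-3)·0.5781 - (-1)·-0.3266) / (7) = 0.6297
Change: (-0.0032, -0.0117, -0.0030) → max |·| = 0.0117

0.0117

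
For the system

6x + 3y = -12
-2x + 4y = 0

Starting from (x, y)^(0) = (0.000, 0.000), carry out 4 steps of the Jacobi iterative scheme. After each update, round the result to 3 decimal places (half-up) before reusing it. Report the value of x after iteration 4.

Iteration 1:
  x = (-12 - (3)·0.000) / (6) = -2.000
  y = (0 - (-2)·0.000) / (4) = 0.000
Iteration 2:
  x = (-12 - (3)·0.000) / (6) = -2.000
  y = (0 - (-2)·-2.000) / (4) = -1.000
Iteration 3:
  x = (-12 - (3)·-1.000) / (6) = -1.500
  y = (0 - (-2)·-2.000) / (4) = -1.000
Iteration 4:
  x = (-12 - (3)·-1.000) / (6) = -1.500
  y = (0 - (-2)·-1.500) / (4) = -0.750

-1.500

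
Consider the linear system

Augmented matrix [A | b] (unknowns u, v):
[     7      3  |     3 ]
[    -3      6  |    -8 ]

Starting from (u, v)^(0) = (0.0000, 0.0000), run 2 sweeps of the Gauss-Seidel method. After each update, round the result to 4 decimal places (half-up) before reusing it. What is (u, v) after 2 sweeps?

Iteration 1:
  u = (3 - (3)·0.0000) / (7) = 0.4286
  v = (-8 - (-3)·0.4286) / (6) = -1.1190
Iteration 2:
  u = (3 - (3)·-1.1190) / (7) = 0.9081
  v = (-8 - (-3)·0.9081) / (6) = -0.8793

(0.9081, -0.8793)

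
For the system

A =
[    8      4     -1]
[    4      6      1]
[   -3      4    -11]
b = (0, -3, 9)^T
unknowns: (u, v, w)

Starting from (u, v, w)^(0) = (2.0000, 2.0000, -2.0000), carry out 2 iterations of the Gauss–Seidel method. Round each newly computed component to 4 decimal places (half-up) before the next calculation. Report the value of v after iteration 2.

Iteration 1:
  u = (0 - (4)·2.0000 - (-1)·-2.0000) / (8) = -1.2500
  v = (-3 - (4)·-1.2500 - (1)·-2.0000) / (6) = 0.6667
  w = (9 - (-3)·-1.2500 - (4)·0.6667) / (-11) = -0.2348
Iteration 2:
  u = (0 - (4)·0.6667 - (-1)·-0.2348) / (8) = -0.3627
  v = (-3 - (4)·-0.3627 - (1)·-0.2348) / (6) = -0.2191
  w = (9 - (-3)·-0.3627 - (4)·-0.2191) / (-11) = -0.7989

-0.2191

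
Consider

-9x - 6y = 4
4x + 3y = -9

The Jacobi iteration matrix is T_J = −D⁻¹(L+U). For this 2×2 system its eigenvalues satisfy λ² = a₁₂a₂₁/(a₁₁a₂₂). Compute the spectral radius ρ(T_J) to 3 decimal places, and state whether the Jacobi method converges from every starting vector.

a₁₂a₂₁/(a₁₁a₂₂) = (-6)·(4) / ((-9)·(3)) = 0.888889
ρ = √|0.888889| = √0.888889 = 0.943
ρ < 1, so Jacobi converges

0.943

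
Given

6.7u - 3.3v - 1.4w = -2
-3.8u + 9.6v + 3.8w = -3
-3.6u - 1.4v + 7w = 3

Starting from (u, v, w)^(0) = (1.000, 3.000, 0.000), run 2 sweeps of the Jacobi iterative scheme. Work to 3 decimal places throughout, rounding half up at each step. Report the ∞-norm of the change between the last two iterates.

Iteration 1:
  u = (-2 - (-3.3)·3.000 - (-1.4)·0.000) / (6.7) = 1.179
  v = (-3 - (-3.8)·1.000 - (3.8)·0.000) / (9.6) = 0.083
  w = (3 - (-3.6)·1.000 - (-1.4)·3.000) / (7) = 1.543
Iteration 2:
  u = (-2 - (-3.3)·0.083 - (-1.4)·1.543) / (6.7) = 0.065
  v = (-3 - (-3.8)·1.179 - (3.8)·1.543) / (9.6) = -0.457
  w = (3 - (-3.6)·1.179 - (-1.4)·0.083) / (7) = 1.052
Change: (-1.114, -0.540, -0.491) → max |·| = 1.114

1.114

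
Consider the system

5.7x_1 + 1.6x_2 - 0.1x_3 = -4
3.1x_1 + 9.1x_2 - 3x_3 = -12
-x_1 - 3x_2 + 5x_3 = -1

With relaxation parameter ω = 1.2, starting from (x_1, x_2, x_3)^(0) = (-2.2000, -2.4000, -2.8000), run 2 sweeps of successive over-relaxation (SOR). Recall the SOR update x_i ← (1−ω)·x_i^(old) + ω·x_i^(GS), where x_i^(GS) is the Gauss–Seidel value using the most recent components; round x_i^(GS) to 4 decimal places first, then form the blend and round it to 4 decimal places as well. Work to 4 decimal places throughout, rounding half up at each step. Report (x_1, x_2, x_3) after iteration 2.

Iteration 1:
  x_1: GS value = (-4 - (1.6)·-2.4000 - (-0.1)·-2.8000) / (5.7) = -0.0772;  x_1 ← (1−ω)·-2.2000 + ω·-0.0772 = 0.3474
  x_2: GS value = (-12 - (3.1)·0.3474 - (-3)·-2.8000) / (9.1) = -2.3601;  x_2 ← (1−ω)·-2.4000 + ω·-2.3601 = -2.3521
  x_3: GS value = (-1 - (-1)·0.3474 - (-3)·-2.3521) / (5) = -1.5418;  x_3 ← (1−ω)·-2.8000 + ω·-1.5418 = -1.2902
Iteration 2:
  x_1: GS value = (-4 - (1.6)·-2.3521 - (-0.1)·-1.2902) / (5.7) = -0.0642;  x_1 ← (1−ω)·0.3474 + ω·-0.0642 = -0.1465
  x_2: GS value = (-12 - (3.1)·-0.1465 - (-3)·-1.2902) / (9.1) = -1.6941;  x_2 ← (1−ω)·-2.3521 + ω·-1.6941 = -1.5625
  x_3: GS value = (-1 - (-1)·-0.1465 - (-3)·-1.5625) / (5) = -1.1668;  x_3 ← (1−ω)·-1.2902 + ω·-1.1668 = -1.1421

(-0.1465, -1.5625, -1.1421)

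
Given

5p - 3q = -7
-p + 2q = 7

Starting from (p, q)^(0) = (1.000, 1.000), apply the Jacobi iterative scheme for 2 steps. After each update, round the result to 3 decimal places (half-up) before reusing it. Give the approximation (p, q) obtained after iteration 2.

Iteration 1:
  p = (-7 - (-3)·1.000) / (5) = -0.800
  q = (7 - (-1)·1.000) / (2) = 4.000
Iteration 2:
  p = (-7 - (-3)·4.000) / (5) = 1.000
  q = (7 - (-1)·-0.800) / (2) = 3.100

(1.000, 3.100)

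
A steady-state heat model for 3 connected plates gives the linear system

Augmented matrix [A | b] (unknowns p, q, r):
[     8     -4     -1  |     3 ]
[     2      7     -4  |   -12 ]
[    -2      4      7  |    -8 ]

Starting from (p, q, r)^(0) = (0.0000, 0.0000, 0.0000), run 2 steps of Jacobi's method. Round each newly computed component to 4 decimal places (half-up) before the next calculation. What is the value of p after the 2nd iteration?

-0.6250

Iteration 1:
  p = (3 - (-4)·0.0000 - (-1)·0.0000) / (8) = 0.3750
  q = (-12 - (2)·0.0000 - (-4)·0.0000) / (7) = -1.7143
  r = (-8 - (-2)·0.0000 - (4)·0.0000) / (7) = -1.1429
Iteration 2:
  p = (3 - (-4)·-1.7143 - (-1)·-1.1429) / (8) = -0.6250
  q = (-12 - (2)·0.3750 - (-4)·-1.1429) / (7) = -2.4745
  r = (-8 - (-2)·0.3750 - (4)·-1.7143) / (7) = -0.0561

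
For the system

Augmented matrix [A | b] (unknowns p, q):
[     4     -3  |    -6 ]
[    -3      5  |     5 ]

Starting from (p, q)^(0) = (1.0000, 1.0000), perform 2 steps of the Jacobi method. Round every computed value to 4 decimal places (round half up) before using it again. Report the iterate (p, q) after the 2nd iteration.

Iteration 1:
  p = (-6 - (-3)·1.0000) / (4) = -0.7500
  q = (5 - (-3)·1.0000) / (5) = 1.6000
Iteration 2:
  p = (-6 - (-3)·1.6000) / (4) = -0.3000
  q = (5 - (-3)·-0.7500) / (5) = 0.5500

(-0.3000, 0.5500)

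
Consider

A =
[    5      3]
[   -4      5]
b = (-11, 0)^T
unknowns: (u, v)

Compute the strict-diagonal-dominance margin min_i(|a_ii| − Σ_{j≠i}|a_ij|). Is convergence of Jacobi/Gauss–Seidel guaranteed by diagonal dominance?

row 1: |5| − (3) = 2
row 2: |5| − (4) = 1
minimum over rows = 1 → strictly diagonally dominant (convergence guaranteed)

1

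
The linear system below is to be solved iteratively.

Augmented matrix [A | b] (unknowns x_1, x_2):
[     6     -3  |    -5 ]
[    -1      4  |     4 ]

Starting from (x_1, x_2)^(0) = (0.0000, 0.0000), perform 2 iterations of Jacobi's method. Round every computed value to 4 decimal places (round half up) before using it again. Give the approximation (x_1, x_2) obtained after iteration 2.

(-0.3333, 0.7917)

Iteration 1:
  x_1 = (-5 - (-3)·0.0000) / (6) = -0.8333
  x_2 = (4 - (-1)·0.0000) / (4) = 1.0000
Iteration 2:
  x_1 = (-5 - (-3)·1.0000) / (6) = -0.3333
  x_2 = (4 - (-1)·-0.8333) / (4) = 0.7917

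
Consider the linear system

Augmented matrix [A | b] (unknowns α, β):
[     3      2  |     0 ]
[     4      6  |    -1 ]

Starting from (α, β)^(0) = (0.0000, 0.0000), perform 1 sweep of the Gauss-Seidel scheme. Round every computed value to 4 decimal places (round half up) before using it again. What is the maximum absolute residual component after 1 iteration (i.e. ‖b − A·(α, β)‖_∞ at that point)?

0.3334

Iteration 1:
  α = (0 - (2)·0.0000) / (3) = 0.0000
  β = (-1 - (4)·0.0000) / (6) = -0.1667
Residual b − A·x = (0.3334, 0.0002); ∞-norm = 0.3334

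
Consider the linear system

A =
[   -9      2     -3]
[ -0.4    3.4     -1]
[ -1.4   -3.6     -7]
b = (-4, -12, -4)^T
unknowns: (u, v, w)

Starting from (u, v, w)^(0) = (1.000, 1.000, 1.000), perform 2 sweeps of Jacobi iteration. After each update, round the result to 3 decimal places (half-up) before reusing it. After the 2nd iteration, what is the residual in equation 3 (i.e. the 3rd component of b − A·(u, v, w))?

Iteration 1:
  u = (-4 - (2)·1.000 - (-3)·1.000) / (-9) = 0.333
  v = (-12 - (-0.4)·1.000 - (-1)·1.000) / (3.4) = -3.118
  w = (-4 - (-1.4)·1.000 - (-3.6)·1.000) / (-7) = -0.143
Iteration 2:
  u = (-4 - (2)·-3.118 - (-3)·-0.143) / (-9) = -0.201
  v = (-12 - (-0.4)·0.333 - (-1)·-0.143) / (3.4) = -3.532
  w = (-4 - (-1.4)·0.333 - (-3.6)·-3.118) / (-7) = 2.108
Residual b − A·x = (7.579, 2.036, -2.241)

-2.241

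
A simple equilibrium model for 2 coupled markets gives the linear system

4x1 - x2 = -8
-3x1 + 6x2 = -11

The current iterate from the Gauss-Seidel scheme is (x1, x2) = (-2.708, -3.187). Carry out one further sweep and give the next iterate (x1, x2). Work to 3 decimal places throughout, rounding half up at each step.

One sweep:
  x1 = (-8 - (-1)·-3.187) / (4) = -2.797
  x2 = (-11 - (-3)·-2.797) / (6) = -3.232

(-2.797, -3.232)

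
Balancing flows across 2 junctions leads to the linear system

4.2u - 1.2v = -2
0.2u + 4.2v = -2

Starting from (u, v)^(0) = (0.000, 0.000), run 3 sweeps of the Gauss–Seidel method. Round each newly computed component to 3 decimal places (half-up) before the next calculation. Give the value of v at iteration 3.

-0.447

Iteration 1:
  u = (-2 - (-1.2)·0.000) / (4.2) = -0.476
  v = (-2 - (0.2)·-0.476) / (4.2) = -0.454
Iteration 2:
  u = (-2 - (-1.2)·-0.454) / (4.2) = -0.606
  v = (-2 - (0.2)·-0.606) / (4.2) = -0.447
Iteration 3:
  u = (-2 - (-1.2)·-0.447) / (4.2) = -0.604
  v = (-2 - (0.2)·-0.604) / (4.2) = -0.447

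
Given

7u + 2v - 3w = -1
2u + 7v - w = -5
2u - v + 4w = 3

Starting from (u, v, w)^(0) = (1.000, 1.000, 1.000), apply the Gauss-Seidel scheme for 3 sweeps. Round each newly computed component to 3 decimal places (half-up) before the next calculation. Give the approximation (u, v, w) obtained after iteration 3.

Iteration 1:
  u = (-1 - (2)·1.000 - (-3)·1.000) / (7) = 0.000
  v = (-5 - (2)·0.000 - (-1)·1.000) / (7) = -0.571
  w = (3 - (2)·0.000 - (-1)·-0.571) / (4) = 0.607
Iteration 2:
  u = (-1 - (2)·-0.571 - (-3)·0.607) / (7) = 0.280
  v = (-5 - (2)·0.280 - (-1)·0.607) / (7) = -0.708
  w = (3 - (2)·0.280 - (-1)·-0.708) / (4) = 0.433
Iteration 3:
  u = (-1 - (2)·-0.708 - (-3)·0.433) / (7) = 0.245
  v = (-5 - (2)·0.245 - (-1)·0.433) / (7) = -0.722
  w = (3 - (2)·0.245 - (-1)·-0.722) / (4) = 0.447

(0.245, -0.722, 0.447)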